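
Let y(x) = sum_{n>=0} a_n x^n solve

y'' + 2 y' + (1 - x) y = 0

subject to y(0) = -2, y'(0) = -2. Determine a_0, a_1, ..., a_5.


Ansatz: y(x) = sum_{n>=0} a_n x^n, so y'(x) = sum_{n>=1} n a_n x^(n-1) and y''(x) = sum_{n>=2} n(n-1) a_n x^(n-2).
Substitute into P(x) y'' + Q(x) y' + R(x) y = 0 with P(x) = 1, Q(x) = 2, R(x) = 1 - x, and match powers of x.
Initial conditions: a_0 = -2, a_1 = -2.
Setting the coefficient of each power of x to zero and solving order by order (substituting the coefficients already found):
  x^0: 2 a_2 + 2 a_1 + a_0 = 0  ->  2 a_2 = -2 a_1 - a_0 = 6  ->  a_2 = 3
  x^1: 6 a_3 + 4 a_2 + a_1 - a_0 = 0  ->  6 a_3 = -4 a_2 - a_1 + a_0 = -12  ->  a_3 = -2
  x^2: 12 a_4 + 6 a_3 + a_2 - a_1 = 0  ->  12 a_4 = -6 a_3 - a_2 + a_1 = 7  ->  a_4 = 7/12
  x^3: 20 a_5 + 8 a_4 + a_3 - a_2 = 0  ->  20 a_5 = -8 a_4 - a_3 + a_2 = 1/3  ->  a_5 = 1/60
Truncated series: y(x) = -2 - 2 x + 3 x^2 - 2 x^3 + (7/12) x^4 + (1/60) x^5 + O(x^6).

a_0 = -2; a_1 = -2; a_2 = 3; a_3 = -2; a_4 = 7/12; a_5 = 1/60


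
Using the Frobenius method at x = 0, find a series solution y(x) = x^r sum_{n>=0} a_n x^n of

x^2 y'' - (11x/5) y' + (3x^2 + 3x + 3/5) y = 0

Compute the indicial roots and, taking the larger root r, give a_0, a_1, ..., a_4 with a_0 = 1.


Write in Frobenius form y'' + (p(x)/x) y' + (q(x)/x^2) y = 0:
  p(x) = -11/5,  q(x) = 3x^2 + 3x + 3/5.
Indicial equation: r(r-1) + (-11/5) r + (3/5) = 0 -> roots r_1 = 3, r_2 = 1/5.
Take r = r_1 = 3. Let y(x) = x^r sum_{n>=0} a_n x^n with a_0 = 1.
Substitute y = x^r sum a_n x^n and match x^{r+n}. The recurrence is
  D(n) a_n + 3 a_{n-1} + 3 a_{n-2} = 0,  where D(n) = (r+n)(r+n-1) + (-11/5)(r+n) + (3/5).
  a_n = [-3 a_{n-1} - 3 a_{n-2}] / D(n).
Since the indicial polynomial factors as (r - r_1)(r - r_2), D(n) = (r_1 + n - r_1)(r_1 + n - r_2) = n(n + 14/5).
Evaluating step by step (a_0 = 1):
  n = 1: D(1) = 1(1 + 14/5) = 19/5; numerator = -3(1) = -3; a_1 = (-3)/(19/5) = -15/19
  n = 2: D(2) = 2(2 + 14/5) = 48/5; numerator = -3(-15/19) - 3(1) = -12/19; a_2 = (-12/19)/(48/5) = -5/76
  n = 3: D(3) = 3(3 + 14/5) = 87/5; numerator = -3(-5/76) - 3(-15/19) = 195/76; a_3 = (195/76)/(87/5) = 325/2204
  n = 4: D(4) = 4(4 + 14/5) = 136/5; numerator = -3(325/2204) - 3(-5/76) = -135/551; a_4 = (-135/551)/(136/5) = -675/74936

r = 3; a_0 = 1; a_1 = -15/19; a_2 = -5/76; a_3 = 325/2204; a_4 = -675/74936


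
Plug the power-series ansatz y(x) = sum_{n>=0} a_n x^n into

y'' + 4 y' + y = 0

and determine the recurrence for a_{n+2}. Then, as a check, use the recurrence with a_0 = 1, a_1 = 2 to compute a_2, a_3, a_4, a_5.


Substitute y = sum_n a_n x^n.
y''(x) has coefficient (n+2)(n+1) a_{n+2} at x^n;
4 y'(x) has coefficient 4 (n+1) a_{n+1} at x^n;
y(x) has coefficient 1 a_n at x^n.
Matching x^n: (n+2)(n+1) a_{n+2} + 4 (n+1) a_{n+1} + 1 a_n = 0.
Thus a_{n+2} = [-4 (n+1) a_{n+1} - 1 a_n] / ((n+1)(n+2)).

Check with a_0 = 1, a_1 = 2 (apply the recurrence for n = 0, 1, 2, 3): a_0 = 1, a_1 = 2, a_2 = -9/2, a_3 = 17/3, a_4 = -127/24, a_5 = 79/20.

a_(n+2) = [-4 (n+1) a_(n+1) - 1 a_n] / ((n+1)(n+2)); check: a_0 = 1, a_1 = 2, a_2 = -9/2, a_3 = 17/3, a_4 = -127/24, a_5 = 79/20


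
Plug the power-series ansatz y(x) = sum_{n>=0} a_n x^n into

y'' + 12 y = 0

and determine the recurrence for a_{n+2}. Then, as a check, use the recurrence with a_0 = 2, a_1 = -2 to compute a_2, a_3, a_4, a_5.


Substitute y = sum_n a_n x^n into y'' + (const) y = 0.
y''(x) = sum_{n>=0} (n+2)(n+1) a_{n+2} x^n.
The ODE becomes sum_n [(n+2)(n+1) a_{n+2} + 12 a_n] x^n = 0.
Setting each coefficient to zero gives the recurrence:
  (n+2)(n+1) a_{n+2} + 12 a_n = 0,
  a_{n+2} = -12 / ((n+1)(n+2)) a_n.

Check with a_0 = 2, a_1 = -2 (apply the recurrence for n = 0, 1, 2, 3): a_0 = 2, a_1 = -2, a_2 = -12, a_3 = 4, a_4 = 12, a_5 = -12/5.

a_{n+2} = -12/((n+1)(n+2)) * a_n; check: a_0 = 2, a_1 = -2, a_2 = -12, a_3 = 4, a_4 = 12, a_5 = -12/5


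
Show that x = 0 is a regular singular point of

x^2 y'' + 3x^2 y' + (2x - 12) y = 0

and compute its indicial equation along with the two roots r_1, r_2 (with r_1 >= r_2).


Divide by x^2 to reach normal form y'' + P_1(x) y' + P_2(x) y = 0 with P_1(x) = 3 and P_2(x) = 2/x - 12/x^2.
x = 0 is a singular point because the y-coefficient 2/x - 12/x^2 has a pole at x = 0.
It is a regular singular point because x P_1(x) = p(x) = 3x and x^2 P_2(x) = q(x) = 2x - 12 are polynomials, hence analytic at x = 0.
p(0) = 0,  q(0) = -12.
Indicial equation: r(r-1) + p(0) r + q(0) = 0, i.e. r^2 + (p(0) - 1) r + q(0) = 0, i.e. r^2 - 1 r - 12 = 0.
Discriminant: (-1)^2 - 4(-12) = 49, so r = (1 ± 7)/2.
Solving: r_1 = 4, r_2 = -3.

indicial: r^2 - 1 r - 12 = 0; roots r_1 = 4, r_2 = -3


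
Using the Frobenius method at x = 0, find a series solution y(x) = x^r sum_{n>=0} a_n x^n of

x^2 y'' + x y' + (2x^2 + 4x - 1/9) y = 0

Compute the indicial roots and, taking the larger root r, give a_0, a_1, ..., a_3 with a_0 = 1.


Write in Frobenius form y'' + (p(x)/x) y' + (q(x)/x^2) y = 0:
  p(x) = 1,  q(x) = 2x^2 + 4x - 1/9.
Indicial equation: r(r-1) + (1) r + (-1/9) = 0 -> roots r_1 = 1/3, r_2 = -1/3.
Take r = r_1 = 1/3. Let y(x) = x^r sum_{n>=0} a_n x^n with a_0 = 1.
Substitute y = x^r sum a_n x^n and match x^{r+n}. The recurrence is
  D(n) a_n + 4 a_{n-1} + 2 a_{n-2} = 0,  where D(n) = (r+n)(r+n-1) + (1)(r+n) + (-1/9).
  a_n = [-4 a_{n-1} - 2 a_{n-2}] / D(n).
Since the indicial polynomial factors as (r - r_1)(r - r_2), D(n) = (r_1 + n - r_1)(r_1 + n - r_2) = n(n + 2/3).
Evaluating step by step (a_0 = 1):
  n = 1: D(1) = 1(1 + 2/3) = 5/3; numerator = -4(1) = -4; a_1 = (-4)/(5/3) = -12/5
  n = 2: D(2) = 2(2 + 2/3) = 16/3; numerator = -4(-12/5) - 2(1) = 38/5; a_2 = (38/5)/(16/3) = 57/40
  n = 3: D(3) = 3(3 + 2/3) = 11; numerator = -4(57/40) - 2(-12/5) = -9/10; a_3 = (-9/10)/(11) = -9/110

r = 1/3; a_0 = 1; a_1 = -12/5; a_2 = 57/40; a_3 = -9/110


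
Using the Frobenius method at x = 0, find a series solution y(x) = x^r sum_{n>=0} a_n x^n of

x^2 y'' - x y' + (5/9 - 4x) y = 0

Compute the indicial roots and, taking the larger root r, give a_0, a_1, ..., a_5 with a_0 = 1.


Write in Frobenius form y'' + (p(x)/x) y' + (q(x)/x^2) y = 0:
  p(x) = -1,  q(x) = 5/9 - 4x.
Indicial equation: r(r-1) + (-1) r + (5/9) = 0 -> roots r_1 = 5/3, r_2 = 1/3.
Take r = r_1 = 5/3. Let y(x) = x^r sum_{n>=0} a_n x^n with a_0 = 1.
Substitute y = x^r sum a_n x^n and match x^{r+n}. The recurrence is
  D(n) a_n - 4 a_{n-1} = 0,  where D(n) = (r+n)(r+n-1) + (-1)(r+n) + (5/9).
  a_n = 4 / D(n) * a_{n-1}.
Since the indicial polynomial factors as (r - r_1)(r - r_2), D(n) = (r_1 + n - r_1)(r_1 + n - r_2) = n(n + 4/3).
Evaluating step by step (a_0 = 1):
  n = 1: D(1) = 1(1 + 4/3) = 7/3; numerator = 4(1) = 4; a_1 = (4)/(7/3) = 12/7
  n = 2: D(2) = 2(2 + 4/3) = 20/3; numerator = 4(12/7) = 48/7; a_2 = (48/7)/(20/3) = 36/35
  n = 3: D(3) = 3(3 + 4/3) = 13; numerator = 4(36/35) = 144/35; a_3 = (144/35)/(13) = 144/455
  n = 4: D(4) = 4(4 + 4/3) = 64/3; numerator = 4(144/455) = 576/455; a_4 = (576/455)/(64/3) = 27/455
  n = 5: D(5) = 5(5 + 4/3) = 95/3; numerator = 4(27/455) = 108/455; a_5 = (108/455)/(95/3) = 324/43225

r = 5/3; a_0 = 1; a_1 = 12/7; a_2 = 36/35; a_3 = 144/455; a_4 = 27/455; a_5 = 324/43225


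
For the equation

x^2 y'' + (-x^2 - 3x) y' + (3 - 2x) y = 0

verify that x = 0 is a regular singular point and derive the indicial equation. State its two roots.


Divide by x^2 to reach normal form y'' + P_1(x) y' + P_2(x) y = 0 with P_1(x) = -1 - 3/x and P_2(x) = -2/x + 3/x^2.
x = 0 is a singular point because the y'-coefficient -1 - 3/x has a pole at x = 0 and the y-coefficient -2/x + 3/x^2 has a pole at x = 0.
It is a regular singular point because x P_1(x) = p(x) = -x - 3 and x^2 P_2(x) = q(x) = 3 - 2x are polynomials, hence analytic at x = 0.
p(0) = -3,  q(0) = 3.
Indicial equation: r(r-1) + p(0) r + q(0) = 0, i.e. r^2 + (p(0) - 1) r + q(0) = 0, i.e. r^2 - 4 r + 3 = 0.
Discriminant: (-4)^2 - 4(3) = 4, so r = (4 ± 2)/2.
Solving: r_1 = 3, r_2 = 1.

indicial: r^2 - 4 r + 3 = 0; roots r_1 = 3, r_2 = 1


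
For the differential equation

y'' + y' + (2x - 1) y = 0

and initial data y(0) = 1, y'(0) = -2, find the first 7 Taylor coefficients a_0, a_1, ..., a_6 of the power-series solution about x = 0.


Ansatz: y(x) = sum_{n>=0} a_n x^n, so y'(x) = sum_{n>=1} n a_n x^(n-1) and y''(x) = sum_{n>=2} n(n-1) a_n x^(n-2).
Substitute into P(x) y'' + Q(x) y' + R(x) y = 0 with P(x) = 1, Q(x) = 1, R(x) = 2x - 1, and match powers of x.
Initial conditions: a_0 = 1, a_1 = -2.
Setting the coefficient of each power of x to zero and solving order by order (substituting the coefficients already found):
  x^0: 2 a_2 + a_1 - a_0 = 0  ->  2 a_2 = -a_1 + a_0 = 3  ->  a_2 = 3/2
  x^1: 6 a_3 + 2 a_2 - a_1 + 2 a_0 = 0  ->  6 a_3 = -2 a_2 + a_1 - 2 a_0 = -7  ->  a_3 = -7/6
  x^2: 12 a_4 + 3 a_3 - a_2 + 2 a_1 = 0  ->  12 a_4 = -3 a_3 + a_2 - 2 a_1 = 9  ->  a_4 = 3/4
  x^3: 20 a_5 + 4 a_4 - a_3 + 2 a_2 = 0  ->  20 a_5 = -4 a_4 + a_3 - 2 a_2 = -43/6  ->  a_5 = -43/120
  x^4: 30 a_6 + 5 a_5 - a_4 + 2 a_3 = 0  ->  30 a_6 = -5 a_5 + a_4 - 2 a_3 = 39/8  ->  a_6 = 13/80
Truncated series: y(x) = 1 - 2 x + (3/2) x^2 - (7/6) x^3 + (3/4) x^4 - (43/120) x^5 + (13/80) x^6 + O(x^7).

a_0 = 1; a_1 = -2; a_2 = 3/2; a_3 = -7/6; a_4 = 3/4; a_5 = -43/120; a_6 = 13/80


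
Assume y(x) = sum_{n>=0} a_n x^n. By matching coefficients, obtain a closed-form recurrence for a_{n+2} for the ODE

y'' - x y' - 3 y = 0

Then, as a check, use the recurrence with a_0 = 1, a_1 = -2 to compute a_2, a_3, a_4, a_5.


Substitute y = sum_n a_n x^n.
y''(x) has coefficient (n+2)(n+1) a_{n+2} at x^n;
-x y'(x) has coefficient -n a_n at x^n (shift);
-3 y(x) has coefficient -3 a_n at x^n.
Matching x^n: (n+2)(n+1) a_{n+2} + (-n - 3) a_n = 0.
Thus a_{n+2} = (n + 3) / ((n+1)(n+2)) * a_n.

Check with a_0 = 1, a_1 = -2 (apply the recurrence for n = 0, 1, 2, 3): a_0 = 1, a_1 = -2, a_2 = 3/2, a_3 = -4/3, a_4 = 5/8, a_5 = -2/5.

a_(n+2) = (n + 3) / ((n+1)(n+2)) * a_n; check: a_0 = 1, a_1 = -2, a_2 = 3/2, a_3 = -4/3, a_4 = 5/8, a_5 = -2/5


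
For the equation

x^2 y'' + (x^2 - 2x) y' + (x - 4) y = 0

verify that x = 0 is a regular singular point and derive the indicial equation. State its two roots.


Divide by x^2 to reach normal form y'' + P_1(x) y' + P_2(x) y = 0 with P_1(x) = 1 - 2/x and P_2(x) = 1/x - 4/x^2.
x = 0 is a singular point because the y'-coefficient 1 - 2/x has a pole at x = 0 and the y-coefficient 1/x - 4/x^2 has a pole at x = 0.
It is a regular singular point because x P_1(x) = p(x) = x - 2 and x^2 P_2(x) = q(x) = x - 4 are polynomials, hence analytic at x = 0.
p(0) = -2,  q(0) = -4.
Indicial equation: r(r-1) + p(0) r + q(0) = 0, i.e. r^2 + (p(0) - 1) r + q(0) = 0, i.e. r^2 - 3 r - 4 = 0.
Discriminant: (-3)^2 - 4(-4) = 25, so r = (3 ± 5)/2.
Solving: r_1 = 4, r_2 = -1.

indicial: r^2 - 3 r - 4 = 0; roots r_1 = 4, r_2 = -1


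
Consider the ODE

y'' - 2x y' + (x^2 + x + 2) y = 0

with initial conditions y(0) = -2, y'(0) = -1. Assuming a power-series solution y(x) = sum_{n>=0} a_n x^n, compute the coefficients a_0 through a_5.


Ansatz: y(x) = sum_{n>=0} a_n x^n, so y'(x) = sum_{n>=1} n a_n x^(n-1) and y''(x) = sum_{n>=2} n(n-1) a_n x^(n-2).
Substitute into P(x) y'' + Q(x) y' + R(x) y = 0 with P(x) = 1, Q(x) = -2x, R(x) = x^2 + x + 2, and match powers of x.
Initial conditions: a_0 = -2, a_1 = -1.
Setting the coefficient of each power of x to zero and solving order by order (substituting the coefficients already found):
  x^0: 2 a_2 + 2 a_0 = 0  ->  2 a_2 = -2 a_0 = 4  ->  a_2 = 2
  x^1: 6 a_3 + a_0 = 0  ->  6 a_3 = -a_0 = 2  ->  a_3 = 1/3
  x^2: 12 a_4 - 2 a_2 + a_1 + a_0 = 0  ->  12 a_4 = 2 a_2 - a_1 - a_0 = 7  ->  a_4 = 7/12
  x^3: 20 a_5 - 4 a_3 + a_2 + a_1 = 0  ->  20 a_5 = 4 a_3 - a_2 - a_1 = 1/3  ->  a_5 = 1/60
Truncated series: y(x) = -2 - x + 2 x^2 + (1/3) x^3 + (7/12) x^4 + (1/60) x^5 + O(x^6).

a_0 = -2; a_1 = -1; a_2 = 2; a_3 = 1/3; a_4 = 7/12; a_5 = 1/60


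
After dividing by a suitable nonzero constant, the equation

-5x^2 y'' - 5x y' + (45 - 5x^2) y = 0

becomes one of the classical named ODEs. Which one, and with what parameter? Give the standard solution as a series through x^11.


All three coefficients share the factor -5; dividing through by -5 gives  x^2 y'' + x y' + (x^2 - 9) y = 0.
This matches the Bessel equation x^2 y'' + x y' + (x^2 - nu^2) y = 0 with nu^2 = 9, so nu = 3; the solution bounded at x = 0 is J_3(x).
Frobenius at x = 0: indicial roots ±nu; for r = nu the recurrence k(k + 2nu) c_k = -c_{k-2} gives the standard series J_nu(x) = sum_{k>=0} (-1)^k / (k! (k+nu)!) (x/2)^(2k+nu). Evaluate the first 5 terms:
  k = 0: (-1)^0 / (0! * 3! * 2^3) x^3 = 1/(1*6*8) x^3 = (1/48) x^3
  k = 1: (-1)^1 / (1! * 4! * 2^5) x^5 = -1/(1*24*32) x^5 = (-1/768) x^5
  k = 2: (-1)^2 / (2! * 5! * 2^7) x^7 = 1/(2*120*128) x^7 = (1/30720) x^7
  k = 3: (-1)^3 / (3! * 6! * 2^9) x^9 = -1/(6*720*512) x^9 = (-1/2211840) x^9
  k = 4: (-1)^4 / (4! * 7! * 2^11) x^11 = 1/(24*5040*2048) x^11 = (1/247726080) x^11
Hence J_3(x) = x^11/247726080 - x^9/2211840 + x^7/30720 - x^5/768 + x^3/48 + ....

J_3(x); series = x^11/247726080 - x^9/2211840 + x^7/30720 - x^5/768 + x^3/48


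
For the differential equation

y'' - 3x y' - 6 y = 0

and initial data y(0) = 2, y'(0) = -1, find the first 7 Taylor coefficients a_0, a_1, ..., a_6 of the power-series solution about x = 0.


Ansatz: y(x) = sum_{n>=0} a_n x^n, so y'(x) = sum_{n>=1} n a_n x^(n-1) and y''(x) = sum_{n>=2} n(n-1) a_n x^(n-2).
Substitute into P(x) y'' + Q(x) y' + R(x) y = 0 with P(x) = 1, Q(x) = -3x, R(x) = -6, and match powers of x.
Initial conditions: a_0 = 2, a_1 = -1.
Setting the coefficient of each power of x to zero and solving order by order (substituting the coefficients already found):
  x^0: 2 a_2 - 6 a_0 = 0  ->  2 a_2 = 6 a_0 = 12  ->  a_2 = 6
  x^1: 6 a_3 - 9 a_1 = 0  ->  6 a_3 = 9 a_1 = -9  ->  a_3 = -3/2
  x^2: 12 a_4 - 12 a_2 = 0  ->  12 a_4 = 12 a_2 = 72  ->  a_4 = 6
  x^3: 20 a_5 - 15 a_3 = 0  ->  20 a_5 = 15 a_3 = -45/2  ->  a_5 = -9/8
  x^4: 30 a_6 - 18 a_4 = 0  ->  30 a_6 = 18 a_4 = 108  ->  a_6 = 18/5
Truncated series: y(x) = 2 - x + 6 x^2 - (3/2) x^3 + 6 x^4 - (9/8) x^5 + (18/5) x^6 + O(x^7).

a_0 = 2; a_1 = -1; a_2 = 6; a_3 = -3/2; a_4 = 6; a_5 = -9/8; a_6 = 18/5


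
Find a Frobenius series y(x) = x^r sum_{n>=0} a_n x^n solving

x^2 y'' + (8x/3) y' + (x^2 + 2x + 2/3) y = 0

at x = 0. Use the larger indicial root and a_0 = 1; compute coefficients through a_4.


Write in Frobenius form y'' + (p(x)/x) y' + (q(x)/x^2) y = 0:
  p(x) = 8/3,  q(x) = x^2 + 2x + 2/3.
Indicial equation: r(r-1) + (8/3) r + (2/3) = 0 -> roots r_1 = -2/3, r_2 = -1.
Take r = r_1 = -2/3. Let y(x) = x^r sum_{n>=0} a_n x^n with a_0 = 1.
Substitute y = x^r sum a_n x^n and match x^{r+n}. The recurrence is
  D(n) a_n + 2 a_{n-1} + 1 a_{n-2} = 0,  where D(n) = (r+n)(r+n-1) + (8/3)(r+n) + (2/3).
  a_n = [-2 a_{n-1} - 1 a_{n-2}] / D(n).
Since the indicial polynomial factors as (r - r_1)(r - r_2), D(n) = (r_1 + n - r_1)(r_1 + n - r_2) = n(n + 1/3).
Evaluating step by step (a_0 = 1):
  n = 1: D(1) = 1(1 + 1/3) = 4/3; numerator = -2(1) = -2; a_1 = (-2)/(4/3) = -3/2
  n = 2: D(2) = 2(2 + 1/3) = 14/3; numerator = -2(-3/2) - 1(1) = 2; a_2 = (2)/(14/3) = 3/7
  n = 3: D(3) = 3(3 + 1/3) = 10; numerator = -2(3/7) - 1(-3/2) = 9/14; a_3 = (9/14)/(10) = 9/140
  n = 4: D(4) = 4(4 + 1/3) = 52/3; numerator = -2(9/140) - 1(3/7) = -39/70; a_4 = (-39/70)/(52/3) = -9/280

r = -2/3; a_0 = 1; a_1 = -3/2; a_2 = 3/7; a_3 = 9/140; a_4 = -9/280


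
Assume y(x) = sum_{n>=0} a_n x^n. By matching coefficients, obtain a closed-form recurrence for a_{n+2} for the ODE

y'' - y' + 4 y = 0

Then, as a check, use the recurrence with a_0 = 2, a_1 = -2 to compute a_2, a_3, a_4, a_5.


Substitute y = sum_n a_n x^n.
y''(x) has coefficient (n+2)(n+1) a_{n+2} at x^n;
-y'(x) has coefficient -(n+1) a_{n+1} at x^n;
4 y(x) has coefficient 4 a_n at x^n.
Matching x^n: (n+2)(n+1) a_{n+2} - (n+1) a_{n+1} + 4 a_n = 0.
Thus a_{n+2} = [(n+1) a_{n+1} - 4 a_n] / ((n+1)(n+2)).

Check with a_0 = 2, a_1 = -2 (apply the recurrence for n = 0, 1, 2, 3): a_0 = 2, a_1 = -2, a_2 = -5, a_3 = -1/3, a_4 = 19/12, a_5 = 23/60.

a_(n+2) = [(n+1) a_(n+1) - 4 a_n] / ((n+1)(n+2)); check: a_0 = 2, a_1 = -2, a_2 = -5, a_3 = -1/3, a_4 = 19/12, a_5 = 23/60


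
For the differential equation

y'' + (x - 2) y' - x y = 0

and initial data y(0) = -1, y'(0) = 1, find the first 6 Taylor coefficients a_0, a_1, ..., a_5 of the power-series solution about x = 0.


Ansatz: y(x) = sum_{n>=0} a_n x^n, so y'(x) = sum_{n>=1} n a_n x^(n-1) and y''(x) = sum_{n>=2} n(n-1) a_n x^(n-2).
Substitute into P(x) y'' + Q(x) y' + R(x) y = 0 with P(x) = 1, Q(x) = x - 2, R(x) = -x, and match powers of x.
Initial conditions: a_0 = -1, a_1 = 1.
Setting the coefficient of each power of x to zero and solving order by order (substituting the coefficients already found):
  x^0: 2 a_2 - 2 a_1 = 0  ->  2 a_2 = 2 a_1 = 2  ->  a_2 = 1
  x^1: 6 a_3 - 4 a_2 + a_1 - a_0 = 0  ->  6 a_3 = 4 a_2 - a_1 + a_0 = 2  ->  a_3 = 1/3
  x^2: 12 a_4 - 6 a_3 + 2 a_2 - a_1 = 0  ->  12 a_4 = 6 a_3 - 2 a_2 + a_1 = 1  ->  a_4 = 1/12
  x^3: 20 a_5 - 8 a_4 + 3 a_3 - a_2 = 0  ->  20 a_5 = 8 a_4 - 3 a_3 + a_2 = 2/3  ->  a_5 = 1/30
Truncated series: y(x) = -1 + x + x^2 + (1/3) x^3 + (1/12) x^4 + (1/30) x^5 + O(x^6).

a_0 = -1; a_1 = 1; a_2 = 1; a_3 = 1/3; a_4 = 1/12; a_5 = 1/30


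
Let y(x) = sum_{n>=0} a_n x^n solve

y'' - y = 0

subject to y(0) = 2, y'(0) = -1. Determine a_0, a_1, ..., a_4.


Ansatz: y(x) = sum_{n>=0} a_n x^n, so y'(x) = sum_{n>=1} n a_n x^(n-1) and y''(x) = sum_{n>=2} n(n-1) a_n x^(n-2).
Substitute into P(x) y'' + Q(x) y' + R(x) y = 0 with P(x) = 1, Q(x) = 0, R(x) = -1, and match powers of x.
Initial conditions: a_0 = 2, a_1 = -1.
Setting the coefficient of each power of x to zero and solving order by order (substituting the coefficients already found):
  x^0: 2 a_2 - a_0 = 0  ->  2 a_2 = a_0 = 2  ->  a_2 = 1
  x^1: 6 a_3 - a_1 = 0  ->  6 a_3 = a_1 = -1  ->  a_3 = -1/6
  x^2: 12 a_4 - a_2 = 0  ->  12 a_4 = a_2 = 1  ->  a_4 = 1/12
Truncated series: y(x) = 2 - x + x^2 - (1/6) x^3 + (1/12) x^4 + O(x^5).

a_0 = 2; a_1 = -1; a_2 = 1; a_3 = -1/6; a_4 = 1/12


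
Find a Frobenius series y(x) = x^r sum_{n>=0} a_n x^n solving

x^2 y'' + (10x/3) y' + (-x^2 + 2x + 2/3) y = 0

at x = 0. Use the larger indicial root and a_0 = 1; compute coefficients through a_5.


Write in Frobenius form y'' + (p(x)/x) y' + (q(x)/x^2) y = 0:
  p(x) = 10/3,  q(x) = -x^2 + 2x + 2/3.
Indicial equation: r(r-1) + (10/3) r + (2/3) = 0 -> roots r_1 = -1/3, r_2 = -2.
Take r = r_1 = -1/3. Let y(x) = x^r sum_{n>=0} a_n x^n with a_0 = 1.
Substitute y = x^r sum a_n x^n and match x^{r+n}. The recurrence is
  D(n) a_n + 2 a_{n-1} - 1 a_{n-2} = 0,  where D(n) = (r+n)(r+n-1) + (10/3)(r+n) + (2/3).
  a_n = [-2 a_{n-1} + 1 a_{n-2}] / D(n).
Since the indicial polynomial factors as (r - r_1)(r - r_2), D(n) = (r_1 + n - r_1)(r_1 + n - r_2) = n(n + 5/3).
Evaluating step by step (a_0 = 1):
  n = 1: D(1) = 1(1 + 5/3) = 8/3; numerator = -2(1) = -2; a_1 = (-2)/(8/3) = -3/4
  n = 2: D(2) = 2(2 + 5/3) = 22/3; numerator = -2(-3/4) + 1(1) = 5/2; a_2 = (5/2)/(22/3) = 15/44
  n = 3: D(3) = 3(3 + 5/3) = 14; numerator = -2(15/44) + 1(-3/4) = -63/44; a_3 = (-63/44)/(14) = -9/88
  n = 4: D(4) = 4(4 + 5/3) = 68/3; numerator = -2(-9/88) + 1(15/44) = 6/11; a_4 = (6/11)/(68/3) = 9/374
  n = 5: D(5) = 5(5 + 5/3) = 100/3; numerator = -2(9/374) + 1(-9/88) = -225/1496; a_5 = (-225/1496)/(100/3) = -27/5984

r = -1/3; a_0 = 1; a_1 = -3/4; a_2 = 15/44; a_3 = -9/88; a_4 = 9/374; a_5 = -27/5984


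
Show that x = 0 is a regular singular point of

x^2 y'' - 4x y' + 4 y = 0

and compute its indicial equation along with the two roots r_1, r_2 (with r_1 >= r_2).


Divide by x^2 to reach normal form y'' + P_1(x) y' + P_2(x) y = 0 with P_1(x) = -4/x and P_2(x) = 4/x^2.
x = 0 is a singular point because the y'-coefficient -4/x has a pole at x = 0 and the y-coefficient 4/x^2 has a pole at x = 0.
It is a regular singular point because x P_1(x) = p(x) = -4 and x^2 P_2(x) = q(x) = 4 are polynomials, hence analytic at x = 0.
p(0) = -4,  q(0) = 4.
Indicial equation: r(r-1) + p(0) r + q(0) = 0, i.e. r^2 + (p(0) - 1) r + q(0) = 0, i.e. r^2 - 5 r + 4 = 0.
Discriminant: (-5)^2 - 4(4) = 9, so r = (5 ± 3)/2.
Solving: r_1 = 4, r_2 = 1.

indicial: r^2 - 5 r + 4 = 0; roots r_1 = 4, r_2 = 1


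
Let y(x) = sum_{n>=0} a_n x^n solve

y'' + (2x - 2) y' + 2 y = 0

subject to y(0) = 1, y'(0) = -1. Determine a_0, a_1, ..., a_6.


Ansatz: y(x) = sum_{n>=0} a_n x^n, so y'(x) = sum_{n>=1} n a_n x^(n-1) and y''(x) = sum_{n>=2} n(n-1) a_n x^(n-2).
Substitute into P(x) y'' + Q(x) y' + R(x) y = 0 with P(x) = 1, Q(x) = 2x - 2, R(x) = 2, and match powers of x.
Initial conditions: a_0 = 1, a_1 = -1.
Setting the coefficient of each power of x to zero and solving order by order (substituting the coefficients already found):
  x^0: 2 a_2 - 2 a_1 + 2 a_0 = 0  ->  2 a_2 = 2 a_1 - 2 a_0 = -4  ->  a_2 = -2
  x^1: 6 a_3 - 4 a_2 + 4 a_1 = 0  ->  6 a_3 = 4 a_2 - 4 a_1 = -4  ->  a_3 = -2/3
  x^2: 12 a_4 - 6 a_3 + 6 a_2 = 0  ->  12 a_4 = 6 a_3 - 6 a_2 = 8  ->  a_4 = 2/3
  x^3: 20 a_5 - 8 a_4 + 8 a_3 = 0  ->  20 a_5 = 8 a_4 - 8 a_3 = 32/3  ->  a_5 = 8/15
  x^4: 30 a_6 - 10 a_5 + 10 a_4 = 0  ->  30 a_6 = 10 a_5 - 10 a_4 = -4/3  ->  a_6 = -2/45
Truncated series: y(x) = 1 - x - 2 x^2 - (2/3) x^3 + (2/3) x^4 + (8/15) x^5 - (2/45) x^6 + O(x^7).

a_0 = 1; a_1 = -1; a_2 = -2; a_3 = -2/3; a_4 = 2/3; a_5 = 8/15; a_6 = -2/45


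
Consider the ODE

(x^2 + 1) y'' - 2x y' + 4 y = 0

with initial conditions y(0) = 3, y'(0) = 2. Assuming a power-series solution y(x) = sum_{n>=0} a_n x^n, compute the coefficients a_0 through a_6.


Ansatz: y(x) = sum_{n>=0} a_n x^n, so y'(x) = sum_{n>=1} n a_n x^(n-1) and y''(x) = sum_{n>=2} n(n-1) a_n x^(n-2).
Substitute into P(x) y'' + Q(x) y' + R(x) y = 0 with P(x) = x^2 + 1, Q(x) = -2x, R(x) = 4, and match powers of x.
Initial conditions: a_0 = 3, a_1 = 2.
Setting the coefficient of each power of x to zero and solving order by order (substituting the coefficients already found):
  x^0: 2 a_2 + 4 a_0 = 0  ->  2 a_2 = -4 a_0 = -12  ->  a_2 = -6
  x^1: 6 a_3 + 2 a_1 = 0  ->  6 a_3 = -2 a_1 = -4  ->  a_3 = -2/3
  x^2: 12 a_4 + 2 a_2 = 0  ->  12 a_4 = -2 a_2 = 12  ->  a_4 = 1
  x^3: 20 a_5 + 4 a_3 = 0  ->  20 a_5 = -4 a_3 = 8/3  ->  a_5 = 2/15
  x^4: 30 a_6 + 8 a_4 = 0  ->  30 a_6 = -8 a_4 = -8  ->  a_6 = -4/15
Truncated series: y(x) = 3 + 2 x - 6 x^2 - (2/3) x^3 + x^4 + (2/15) x^5 - (4/15) x^6 + O(x^7).

a_0 = 3; a_1 = 2; a_2 = -6; a_3 = -2/3; a_4 = 1; a_5 = 2/15; a_6 = -4/15


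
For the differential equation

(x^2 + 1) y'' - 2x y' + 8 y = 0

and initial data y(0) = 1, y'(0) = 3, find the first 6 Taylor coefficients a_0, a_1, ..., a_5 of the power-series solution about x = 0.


Ansatz: y(x) = sum_{n>=0} a_n x^n, so y'(x) = sum_{n>=1} n a_n x^(n-1) and y''(x) = sum_{n>=2} n(n-1) a_n x^(n-2).
Substitute into P(x) y'' + Q(x) y' + R(x) y = 0 with P(x) = x^2 + 1, Q(x) = -2x, R(x) = 8, and match powers of x.
Initial conditions: a_0 = 1, a_1 = 3.
Setting the coefficient of each power of x to zero and solving order by order (substituting the coefficients already found):
  x^0: 2 a_2 + 8 a_0 = 0  ->  2 a_2 = -8 a_0 = -8  ->  a_2 = -4
  x^1: 6 a_3 + 6 a_1 = 0  ->  6 a_3 = -6 a_1 = -18  ->  a_3 = -3
  x^2: 12 a_4 + 6 a_2 = 0  ->  12 a_4 = -6 a_2 = 24  ->  a_4 = 2
  x^3: 20 a_5 + 8 a_3 = 0  ->  20 a_5 = -8 a_3 = 24  ->  a_5 = 6/5
Truncated series: y(x) = 1 + 3 x - 4 x^2 - 3 x^3 + 2 x^4 + (6/5) x^5 + O(x^6).

a_0 = 1; a_1 = 3; a_2 = -4; a_3 = -3; a_4 = 2; a_5 = 6/5


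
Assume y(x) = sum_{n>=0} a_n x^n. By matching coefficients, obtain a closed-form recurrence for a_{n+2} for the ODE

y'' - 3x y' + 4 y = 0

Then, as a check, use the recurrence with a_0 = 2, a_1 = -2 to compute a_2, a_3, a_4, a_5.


Substitute y = sum_n a_n x^n.
y''(x) has coefficient (n+2)(n+1) a_{n+2} at x^n;
-3 x y'(x) has coefficient -3 n a_n at x^n (shift);
4 y(x) has coefficient 4 a_n at x^n.
Matching x^n: (n+2)(n+1) a_{n+2} + (-3n + 4) a_n = 0.
Thus a_{n+2} = (3n - 4) / ((n+1)(n+2)) * a_n.

Check with a_0 = 2, a_1 = -2 (apply the recurrence for n = 0, 1, 2, 3): a_0 = 2, a_1 = -2, a_2 = -4, a_3 = 1/3, a_4 = -2/3, a_5 = 1/12.

a_(n+2) = (3n - 4) / ((n+1)(n+2)) * a_n; check: a_0 = 2, a_1 = -2, a_2 = -4, a_3 = 1/3, a_4 = -2/3, a_5 = 1/12


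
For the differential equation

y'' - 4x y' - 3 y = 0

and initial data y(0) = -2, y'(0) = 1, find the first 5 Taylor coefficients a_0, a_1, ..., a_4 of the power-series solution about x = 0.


Ansatz: y(x) = sum_{n>=0} a_n x^n, so y'(x) = sum_{n>=1} n a_n x^(n-1) and y''(x) = sum_{n>=2} n(n-1) a_n x^(n-2).
Substitute into P(x) y'' + Q(x) y' + R(x) y = 0 with P(x) = 1, Q(x) = -4x, R(x) = -3, and match powers of x.
Initial conditions: a_0 = -2, a_1 = 1.
Setting the coefficient of each power of x to zero and solving order by order (substituting the coefficients already found):
  x^0: 2 a_2 - 3 a_0 = 0  ->  2 a_2 = 3 a_0 = -6  ->  a_2 = -3
  x^1: 6 a_3 - 7 a_1 = 0  ->  6 a_3 = 7 a_1 = 7  ->  a_3 = 7/6
  x^2: 12 a_4 - 11 a_2 = 0  ->  12 a_4 = 11 a_2 = -33  ->  a_4 = -11/4
Truncated series: y(x) = -2 + x - 3 x^2 + (7/6) x^3 - (11/4) x^4 + O(x^5).

a_0 = -2; a_1 = 1; a_2 = -3; a_3 = 7/6; a_4 = -11/4


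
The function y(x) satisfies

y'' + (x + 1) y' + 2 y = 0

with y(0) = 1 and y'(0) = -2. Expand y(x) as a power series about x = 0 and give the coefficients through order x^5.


Ansatz: y(x) = sum_{n>=0} a_n x^n, so y'(x) = sum_{n>=1} n a_n x^(n-1) and y''(x) = sum_{n>=2} n(n-1) a_n x^(n-2).
Substitute into P(x) y'' + Q(x) y' + R(x) y = 0 with P(x) = 1, Q(x) = x + 1, R(x) = 2, and match powers of x.
Initial conditions: a_0 = 1, a_1 = -2.
Setting the coefficient of each power of x to zero and solving order by order (substituting the coefficients already found):
  x^0: 2 a_2 + a_1 + 2 a_0 = 0  ->  2 a_2 = -a_1 - 2 a_0 = 0  ->  a_2 = 0
  x^1: 6 a_3 + 2 a_2 + 3 a_1 = 0  ->  6 a_3 = -2 a_2 - 3 a_1 = 6  ->  a_3 = 1
  x^2: 12 a_4 + 3 a_3 + 4 a_2 = 0  ->  12 a_4 = -3 a_3 - 4 a_2 = -3  ->  a_4 = -1/4
  x^3: 20 a_5 + 4 a_4 + 5 a_3 = 0  ->  20 a_5 = -4 a_4 - 5 a_3 = -4  ->  a_5 = -1/5
Truncated series: y(x) = 1 - 2 x + x^3 - (1/4) x^4 - (1/5) x^5 + O(x^6).

a_0 = 1; a_1 = -2; a_2 = 0; a_3 = 1; a_4 = -1/4; a_5 = -1/5


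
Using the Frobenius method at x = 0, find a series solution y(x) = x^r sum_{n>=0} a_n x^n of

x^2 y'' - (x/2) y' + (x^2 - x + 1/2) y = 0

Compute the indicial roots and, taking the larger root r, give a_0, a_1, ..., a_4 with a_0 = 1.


Write in Frobenius form y'' + (p(x)/x) y' + (q(x)/x^2) y = 0:
  p(x) = -1/2,  q(x) = x^2 - x + 1/2.
Indicial equation: r(r-1) + (-1/2) r + (1/2) = 0 -> roots r_1 = 1, r_2 = 1/2.
Take r = r_1 = 1. Let y(x) = x^r sum_{n>=0} a_n x^n with a_0 = 1.
Substitute y = x^r sum a_n x^n and match x^{r+n}. The recurrence is
  D(n) a_n - 1 a_{n-1} + 1 a_{n-2} = 0,  where D(n) = (r+n)(r+n-1) + (-1/2)(r+n) + (1/2).
  a_n = [1 a_{n-1} - 1 a_{n-2}] / D(n).
Since the indicial polynomial factors as (r - r_1)(r - r_2), D(n) = (r_1 + n - r_1)(r_1 + n - r_2) = n(n + 1/2).
Evaluating step by step (a_0 = 1):
  n = 1: D(1) = 1(1 + 1/2) = 3/2; numerator = 1(1) = 1; a_1 = (1)/(3/2) = 2/3
  n = 2: D(2) = 2(2 + 1/2) = 5; numerator = 1(2/3) - 1(1) = -1/3; a_2 = (-1/3)/(5) = -1/15
  n = 3: D(3) = 3(3 + 1/2) = 21/2; numerator = 1(-1/15) - 1(2/3) = -11/15; a_3 = (-11/15)/(21/2) = -22/315
  n = 4: D(4) = 4(4 + 1/2) = 18; numerator = 1(-22/315) - 1(-1/15) = -1/315; a_4 = (-1/315)/(18) = -1/5670

r = 1; a_0 = 1; a_1 = 2/3; a_2 = -1/15; a_3 = -22/315; a_4 = -1/5670


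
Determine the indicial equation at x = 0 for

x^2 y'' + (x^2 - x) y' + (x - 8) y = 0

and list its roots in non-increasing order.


Divide by x^2 to reach normal form y'' + P_1(x) y' + P_2(x) y = 0 with P_1(x) = 1 - 1/x and P_2(x) = 1/x - 8/x^2.
x = 0 is a singular point because the y'-coefficient 1 - 1/x has a pole at x = 0 and the y-coefficient 1/x - 8/x^2 has a pole at x = 0.
It is a regular singular point because x P_1(x) = p(x) = x - 1 and x^2 P_2(x) = q(x) = x - 8 are polynomials, hence analytic at x = 0.
p(0) = -1,  q(0) = -8.
Indicial equation: r(r-1) + p(0) r + q(0) = 0, i.e. r^2 + (p(0) - 1) r + q(0) = 0, i.e. r^2 - 2 r - 8 = 0.
Discriminant: (-2)^2 - 4(-8) = 36, so r = (2 ± 6)/2.
Solving: r_1 = 4, r_2 = -2.

indicial: r^2 - 2 r - 8 = 0; roots r_1 = 4, r_2 = -2


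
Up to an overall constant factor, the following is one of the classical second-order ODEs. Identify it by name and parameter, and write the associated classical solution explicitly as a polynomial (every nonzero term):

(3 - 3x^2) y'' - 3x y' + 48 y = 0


All three coefficients share the factor 3; dividing through by 3 gives  (1 - x^2) y'' - x y' + 16 y = 0.
This matches the Chebyshev equation (1 - x^2) y'' - x y' + n^2 y = 0 (note the -x y' term, not -2x y') with n^2 = 16, so n = 4; the polynomial solution is T_4(x).
With y = sum_k a_k x^k, matching x^k gives (k+2)(k+1) a_{k+2} = (k^2 - n^2) a_k = (k - 4)(k + 4) a_k. The right side vanishes at k = 4, so the series with the parity of 4 terminates at degree 4.
Standard normalization: leading coefficient of T_n is 2^(n-1), so a_4 = 2^3 = 8. Work downward with a_k = (k+1)(k+2) a_{k+2} / ((k - 4)(k + 4)):
  a_2 = (3)(4)(8) / ((2 - 4)(2 + 4)) = 96/(-12) = -8
  a_0 = (1)(2)(-8) / ((0 - 4)(0 + 4)) = -16/(-16) = 1
Hence T_4(x) = 8 x^4 - 8 x^2 + 1.

T_4(x); series = 8 x^4 - 8 x^2 + 1


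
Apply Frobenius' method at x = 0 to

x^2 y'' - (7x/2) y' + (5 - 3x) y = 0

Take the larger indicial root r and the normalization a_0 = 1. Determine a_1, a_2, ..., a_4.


Write in Frobenius form y'' + (p(x)/x) y' + (q(x)/x^2) y = 0:
  p(x) = -7/2,  q(x) = 5 - 3x.
Indicial equation: r(r-1) + (-7/2) r + (5) = 0 -> roots r_1 = 5/2, r_2 = 2.
Take r = r_1 = 5/2. Let y(x) = x^r sum_{n>=0} a_n x^n with a_0 = 1.
Substitute y = x^r sum a_n x^n and match x^{r+n}. The recurrence is
  D(n) a_n - 3 a_{n-1} = 0,  where D(n) = (r+n)(r+n-1) + (-7/2)(r+n) + (5).
  a_n = 3 / D(n) * a_{n-1}.
Since the indicial polynomial factors as (r - r_1)(r - r_2), D(n) = (r_1 + n - r_1)(r_1 + n - r_2) = n(n + 1/2).
Evaluating step by step (a_0 = 1):
  n = 1: D(1) = 1(1 + 1/2) = 3/2; numerator = 3(1) = 3; a_1 = (3)/(3/2) = 2
  n = 2: D(2) = 2(2 + 1/2) = 5; numerator = 3(2) = 6; a_2 = (6)/(5) = 6/5
  n = 3: D(3) = 3(3 + 1/2) = 21/2; numerator = 3(6/5) = 18/5; a_3 = (18/5)/(21/2) = 12/35
  n = 4: D(4) = 4(4 + 1/2) = 18; numerator = 3(12/35) = 36/35; a_4 = (36/35)/(18) = 2/35

r = 5/2; a_0 = 1; a_1 = 2; a_2 = 6/5; a_3 = 12/35; a_4 = 2/35


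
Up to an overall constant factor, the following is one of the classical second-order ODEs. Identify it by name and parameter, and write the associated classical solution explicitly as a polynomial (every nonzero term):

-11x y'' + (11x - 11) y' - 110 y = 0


All three coefficients share the factor -11; dividing through by -11 gives  x y'' + (1 - x) y' + 10 y = 0.
This matches the Laguerre equation x y'' + (1 - x) y' + n y = 0 with n = 10; the polynomial solution is L_10(x).
With y = sum_k a_k x^k, matching x^k gives (k+1)k a_{k+1} + (k+1) a_{k+1} - k a_k + n a_k = 0, i.e. (k+1)^2 a_{k+1} = (k - n) a_k = (k - 10) a_k. The right side vanishes at k = 10, so the series terminates at degree 10.
Standard normalization L_n(0) = 1 gives a_0 = 1. Work upward with a_{k+1} = (k - 10) a_k / (k+1)^2:
  a_1 = (0 - 10)(1) / 1^2 = -10/1 = -10
  a_2 = (1 - 10)(-10) / 2^2 = 90/4 = 45/2
  a_3 = (2 - 10)(45/2) / 3^2 = -180/9 = -20
  a_4 = (3 - 10)(-20) / 4^2 = 140/16 = 35/4
  a_5 = (4 - 10)(35/4) / 5^2 = (-105/2)/25 = -21/10
  a_6 = (5 - 10)(-21/10) / 6^2 = (21/2)/36 = 7/24
  a_7 = (6 - 10)(7/24) / 7^2 = (-7/6)/49 = -1/42
  a_8 = (7 - 10)(-1/42) / 8^2 = (1/14)/64 = 1/896
  a_9 = (8 - 10)(1/896) / 9^2 = (-1/448)/81 = -1/36288
  a_10 = (9 - 10)(-1/36288) / 10^2 = (1/36288)/100 = 1/3628800
Hence L_10(x) = x^10/3628800 - x^9/36288 + x^8/896 - x^7/42 + 7 x^6/24 - 21 x^5/10 + 35 x^4/4 - 20 x^3 + 45 x^2/2 - 10 x + 1.

L_10(x); series = x^10/3628800 - x^9/36288 + x^8/896 - x^7/42 + 7 x^6/24 - 21 x^5/10 + 35 x^4/4 - 20 x^3 + 45 x^2/2 - 10 x + 1


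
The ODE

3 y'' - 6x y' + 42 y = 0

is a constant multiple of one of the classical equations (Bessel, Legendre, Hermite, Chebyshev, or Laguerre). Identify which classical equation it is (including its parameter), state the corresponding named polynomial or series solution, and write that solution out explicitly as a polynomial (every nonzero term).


All three coefficients share the factor 3; dividing through by 3 gives  y'' - 2x y' + 14 y = 0.
This matches the Hermite equation y'' - 2x y' + 2n y = 0 with 2n = 14, so n = 7; the polynomial solution is H_7(x).
With y = sum_k a_k x^k, matching x^k gives (k+2)(k+1) a_{k+2} = 2(k - n) a_k = 2(k - 7) a_k. The right side vanishes at k = 7, so the series with the parity of 7 terminates at degree 7.
Standard normalization: leading coefficient of H_n is 2^n, so a_7 = 2^7 = 128. Work downward with a_k = (k+1)(k+2) a_{k+2} / (2(k - n)):
  a_5 = (6)(7)(128) / (2(5 - 7)) = 5376/(-4) = -1344
  a_3 = (4)(5)(-1344) / (2(3 - 7)) = -26880/(-8) = 3360
  a_1 = (2)(3)(3360) / (2(1 - 7)) = 20160/(-12) = -1680
Hence H_7(x) = 128 x^7 - 1344 x^5 + 3360 x^3 - 1680 x.

H_7(x); series = 128 x^7 - 1344 x^5 + 3360 x^3 - 1680 x


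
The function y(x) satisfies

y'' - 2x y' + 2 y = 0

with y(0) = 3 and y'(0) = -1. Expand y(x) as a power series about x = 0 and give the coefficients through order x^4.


Ansatz: y(x) = sum_{n>=0} a_n x^n, so y'(x) = sum_{n>=1} n a_n x^(n-1) and y''(x) = sum_{n>=2} n(n-1) a_n x^(n-2).
Substitute into P(x) y'' + Q(x) y' + R(x) y = 0 with P(x) = 1, Q(x) = -2x, R(x) = 2, and match powers of x.
Initial conditions: a_0 = 3, a_1 = -1.
Setting the coefficient of each power of x to zero and solving order by order (substituting the coefficients already found):
  x^0: 2 a_2 + 2 a_0 = 0  ->  2 a_2 = -2 a_0 = -6  ->  a_2 = -3
  x^1: 6 a_3 = 0  ->  a_3 = 0
  x^2: 12 a_4 - 2 a_2 = 0  ->  12 a_4 = 2 a_2 = -6  ->  a_4 = -1/2
Truncated series: y(x) = 3 - x - 3 x^2 - (1/2) x^4 + O(x^5).

a_0 = 3; a_1 = -1; a_2 = -3; a_3 = 0; a_4 = -1/2


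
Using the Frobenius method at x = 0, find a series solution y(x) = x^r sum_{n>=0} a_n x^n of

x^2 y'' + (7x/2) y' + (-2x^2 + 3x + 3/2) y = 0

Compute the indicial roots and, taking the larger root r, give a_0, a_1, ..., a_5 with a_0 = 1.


Write in Frobenius form y'' + (p(x)/x) y' + (q(x)/x^2) y = 0:
  p(x) = 7/2,  q(x) = -2x^2 + 3x + 3/2.
Indicial equation: r(r-1) + (7/2) r + (3/2) = 0 -> roots r_1 = -1, r_2 = -3/2.
Take r = r_1 = -1. Let y(x) = x^r sum_{n>=0} a_n x^n with a_0 = 1.
Substitute y = x^r sum a_n x^n and match x^{r+n}. The recurrence is
  D(n) a_n + 3 a_{n-1} - 2 a_{n-2} = 0,  where D(n) = (r+n)(r+n-1) + (7/2)(r+n) + (3/2).
  a_n = [-3 a_{n-1} + 2 a_{n-2}] / D(n).
Since the indicial polynomial factors as (r - r_1)(r - r_2), D(n) = (r_1 + n - r_1)(r_1 + n - r_2) = n(n + 1/2).
Evaluating step by step (a_0 = 1):
  n = 1: D(1) = 1(1 + 1/2) = 3/2; numerator = -3(1) = -3; a_1 = (-3)/(3/2) = -2
  n = 2: D(2) = 2(2 + 1/2) = 5; numerator = -3(-2) + 2(1) = 8; a_2 = (8)/(5) = 8/5
  n = 3: D(3) = 3(3 + 1/2) = 21/2; numerator = -3(8/5) + 2(-2) = -44/5; a_3 = (-44/5)/(21/2) = -88/105
  n = 4: D(4) = 4(4 + 1/2) = 18; numerator = -3(-88/105) + 2(8/5) = 40/7; a_4 = (40/7)/(18) = 20/63
  n = 5: D(5) = 5(5 + 1/2) = 55/2; numerator = -3(20/63) + 2(-88/105) = -92/35; a_5 = (-92/35)/(55/2) = -184/1925

r = -1; a_0 = 1; a_1 = -2; a_2 = 8/5; a_3 = -88/105; a_4 = 20/63; a_5 = -184/1925


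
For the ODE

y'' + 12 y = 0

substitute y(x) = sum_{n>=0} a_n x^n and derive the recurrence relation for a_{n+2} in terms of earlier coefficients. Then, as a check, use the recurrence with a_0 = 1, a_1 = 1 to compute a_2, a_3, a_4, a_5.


Substitute y = sum_n a_n x^n into y'' + (const) y = 0.
y''(x) = sum_{n>=0} (n+2)(n+1) a_{n+2} x^n.
The ODE becomes sum_n [(n+2)(n+1) a_{n+2} + 12 a_n] x^n = 0.
Setting each coefficient to zero gives the recurrence:
  (n+2)(n+1) a_{n+2} + 12 a_n = 0,
  a_{n+2} = -12 / ((n+1)(n+2)) a_n.

Check with a_0 = 1, a_1 = 1 (apply the recurrence for n = 0, 1, 2, 3): a_0 = 1, a_1 = 1, a_2 = -6, a_3 = -2, a_4 = 6, a_5 = 6/5.

a_{n+2} = -12/((n+1)(n+2)) * a_n; check: a_0 = 1, a_1 = 1, a_2 = -6, a_3 = -2, a_4 = 6, a_5 = 6/5


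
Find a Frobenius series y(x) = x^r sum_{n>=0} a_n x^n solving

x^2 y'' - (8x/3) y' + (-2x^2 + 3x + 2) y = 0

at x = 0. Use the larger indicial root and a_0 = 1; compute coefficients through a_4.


Write in Frobenius form y'' + (p(x)/x) y' + (q(x)/x^2) y = 0:
  p(x) = -8/3,  q(x) = -2x^2 + 3x + 2.
Indicial equation: r(r-1) + (-8/3) r + (2) = 0 -> roots r_1 = 3, r_2 = 2/3.
Take r = r_1 = 3. Let y(x) = x^r sum_{n>=0} a_n x^n with a_0 = 1.
Substitute y = x^r sum a_n x^n and match x^{r+n}. The recurrence is
  D(n) a_n + 3 a_{n-1} - 2 a_{n-2} = 0,  where D(n) = (r+n)(r+n-1) + (-8/3)(r+n) + (2).
  a_n = [-3 a_{n-1} + 2 a_{n-2}] / D(n).
Since the indicial polynomial factors as (r - r_1)(r - r_2), D(n) = (r_1 + n - r_1)(r_1 + n - r_2) = n(n + 7/3).
Evaluating step by step (a_0 = 1):
  n = 1: D(1) = 1(1 + 7/3) = 10/3; numerator = -3(1) = -3; a_1 = (-3)/(10/3) = -9/10
  n = 2: D(2) = 2(2 + 7/3) = 26/3; numerator = -3(-9/10) + 2(1) = 47/10; a_2 = (47/10)/(26/3) = 141/260
  n = 3: D(3) = 3(3 + 7/3) = 16; numerator = -3(141/260) + 2(-9/10) = -891/260; a_3 = (-891/260)/(16) = -891/4160
  n = 4: D(4) = 4(4 + 7/3) = 76/3; numerator = -3(-891/4160) + 2(141/260) = 1437/832; a_4 = (1437/832)/(76/3) = 4311/63232

r = 3; a_0 = 1; a_1 = -9/10; a_2 = 141/260; a_3 = -891/4160; a_4 = 4311/63232


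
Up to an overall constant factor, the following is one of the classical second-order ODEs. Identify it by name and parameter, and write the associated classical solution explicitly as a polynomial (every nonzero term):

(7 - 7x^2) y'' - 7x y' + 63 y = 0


All three coefficients share the factor 7; dividing through by 7 gives  (1 - x^2) y'' - x y' + 9 y = 0.
This matches the Chebyshev equation (1 - x^2) y'' - x y' + n^2 y = 0 (note the -x y' term, not -2x y') with n^2 = 9, so n = 3; the polynomial solution is T_3(x).
With y = sum_k a_k x^k, matching x^k gives (k+2)(k+1) a_{k+2} = (k^2 - n^2) a_k = (k - 3)(k + 3) a_k. The right side vanishes at k = 3, so the series with the parity of 3 terminates at degree 3.
Standard normalization: leading coefficient of T_n is 2^(n-1), so a_3 = 2^2 = 4. Work downward with a_k = (k+1)(k+2) a_{k+2} / ((k - 3)(k + 3)):
  a_1 = (2)(3)(4) / ((1 - 3)(1 + 3)) = 24/(-8) = -3
Hence T_3(x) = 4 x^3 - 3 x.

T_3(x); series = 4 x^3 - 3 x


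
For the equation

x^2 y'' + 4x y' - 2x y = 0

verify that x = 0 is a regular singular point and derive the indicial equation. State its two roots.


Divide by x^2 to reach normal form y'' + P_1(x) y' + P_2(x) y = 0 with P_1(x) = 4/x and P_2(x) = -2/x.
x = 0 is a singular point because the y'-coefficient 4/x has a pole at x = 0 and the y-coefficient -2/x has a pole at x = 0.
It is a regular singular point because x P_1(x) = p(x) = 4 and x^2 P_2(x) = q(x) = -2x are polynomials, hence analytic at x = 0.
p(0) = 4,  q(0) = 0.
Indicial equation: r(r-1) + p(0) r + q(0) = 0, i.e. r^2 + (p(0) - 1) r + q(0) = 0, i.e. r^2 + 3 r = 0.
Discriminant: (3)^2 - 4(0) = 9, so r = (-3 ± 3)/2.
Solving: r_1 = 0, r_2 = -3.

indicial: r^2 + 3 r = 0; roots r_1 = 0, r_2 = -3


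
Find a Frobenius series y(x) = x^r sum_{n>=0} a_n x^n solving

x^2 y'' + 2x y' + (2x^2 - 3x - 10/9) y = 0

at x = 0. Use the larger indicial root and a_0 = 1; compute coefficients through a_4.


Write in Frobenius form y'' + (p(x)/x) y' + (q(x)/x^2) y = 0:
  p(x) = 2,  q(x) = 2x^2 - 3x - 10/9.
Indicial equation: r(r-1) + (2) r + (-10/9) = 0 -> roots r_1 = 2/3, r_2 = -5/3.
Take r = r_1 = 2/3. Let y(x) = x^r sum_{n>=0} a_n x^n with a_0 = 1.
Substitute y = x^r sum a_n x^n and match x^{r+n}. The recurrence is
  D(n) a_n - 3 a_{n-1} + 2 a_{n-2} = 0,  where D(n) = (r+n)(r+n-1) + (2)(r+n) + (-10/9).
  a_n = [3 a_{n-1} - 2 a_{n-2}] / D(n).
Since the indicial polynomial factors as (r - r_1)(r - r_2), D(n) = (r_1 + n - r_1)(r_1 + n - r_2) = n(n + 7/3).
Evaluating step by step (a_0 = 1):
  n = 1: D(1) = 1(1 + 7/3) = 10/3; numerator = 3(1) = 3; a_1 = (3)/(10/3) = 9/10
  n = 2: D(2) = 2(2 + 7/3) = 26/3; numerator = 3(9/10) - 2(1) = 7/10; a_2 = (7/10)/(26/3) = 21/260
  n = 3: D(3) = 3(3 + 7/3) = 16; numerator = 3(21/260) - 2(9/10) = -81/52; a_3 = (-81/52)/(16) = -81/832
  n = 4: D(4) = 4(4 + 7/3) = 76/3; numerator = 3(-81/832) - 2(21/260) = -1887/4160; a_4 = (-1887/4160)/(76/3) = -5661/316160

r = 2/3; a_0 = 1; a_1 = 9/10; a_2 = 21/260; a_3 = -81/832; a_4 = -5661/316160
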